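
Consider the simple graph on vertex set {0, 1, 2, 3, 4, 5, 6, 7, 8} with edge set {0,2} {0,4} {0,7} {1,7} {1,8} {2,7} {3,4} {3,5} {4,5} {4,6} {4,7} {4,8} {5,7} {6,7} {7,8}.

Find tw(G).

2

A width-2 tree decomposition is:
Bags: B1 = {4, 7, 8}  B2 = {0, 4, 7}  B3 = {0, 2, 7}  B4 = {4, 5, 7}  B5 = {1, 7, 8}  B6 = {4, 6, 7}  B7 = {3, 4, 5}
Tree: B1–B2, B2–B3, B2–B4, B1–B5, B4–B6, B4–B7
Each bag holds 3 vertices, so the decomposition has width 2, which upper-bounds the treewidth. Conversely, {3, 4, 5} is a clique of size 3, and the vertices of any clique must share a bag in every tree decomposition; so some bag has ≥ 3 vertices and tw(G) ≥ 2. Hence tw(G) = 2 exactly.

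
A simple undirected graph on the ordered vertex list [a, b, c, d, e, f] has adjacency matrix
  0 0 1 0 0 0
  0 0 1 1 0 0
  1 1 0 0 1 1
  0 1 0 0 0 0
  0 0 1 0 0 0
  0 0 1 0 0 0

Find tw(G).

A width-1 tree decomposition is:
Bags: B1 = {c, f}  B2 = {b, c}  B3 = {c, e}  B4 = {b, d}  B5 = {a, c}
Tree: B1–B2, B1–B3, B2–B4, B3–B5
Every bag has size at most 2, so the width is 2 − 1 = 1 and tw(G) ≤ 1. Any graph with an edge has treewidth ≥ 1, and G has the edge f–c. Hence tw(G) = 1 exactly.

1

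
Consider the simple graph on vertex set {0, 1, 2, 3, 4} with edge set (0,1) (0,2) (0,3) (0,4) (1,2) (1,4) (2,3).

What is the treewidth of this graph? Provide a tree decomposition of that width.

Treewidth 2.
One such decomposition:
Bags: B1 = {0, 1, 2}  B2 = {0, 2, 3}  B3 = {0, 1, 4}
Tree: B1–B2, B1–B3

Every bag has size at most 3, so the width is 3 − 1 = 2 and tw(G) ≤ 2. For the lower bound, the 3 vertices {0, 1, 2} are pairwise adjacent, and any tree decomposition puts a clique entirely inside one bag — forcing width ≥ 2. Therefore the treewidth is 2.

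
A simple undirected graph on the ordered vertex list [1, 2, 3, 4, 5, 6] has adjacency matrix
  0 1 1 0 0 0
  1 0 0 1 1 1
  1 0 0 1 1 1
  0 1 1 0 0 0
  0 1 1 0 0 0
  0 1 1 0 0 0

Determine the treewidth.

A width-2 tree decomposition is:
Bags: B1 = {2, 3, 5}  B2 = {2, 3, 4}  B3 = {2, 3, 6}  B4 = {1, 2, 3}
Tree: B1–B2, B2–B3, B3–B4
Every bag has size at most 3, so the width is 3 − 1 = 2 and tw(G) ≤ 2. Since 5–2–4–3–5 is a cycle in G, G is not acyclic. Forests are exactly the graphs of treewidth ≤ 1, so tw(G) ≥ 2. Hence tw(G) = 2 exactly.

2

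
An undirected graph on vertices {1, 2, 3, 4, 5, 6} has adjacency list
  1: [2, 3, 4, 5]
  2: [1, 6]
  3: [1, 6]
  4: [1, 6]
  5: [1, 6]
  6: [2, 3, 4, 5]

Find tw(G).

2

A width-2 tree decomposition is:
Bags: B1 = {1, 4, 6}  B2 = {1, 2, 6}  B3 = {1, 3, 6}  B4 = {1, 5, 6}
Tree: B1–B2, B2–B3, B3–B4
Each bag holds 3 vertices, so the decomposition has width 2, which upper-bounds the treewidth. The edges 4–1–2–6–4 form a cycle, so G is not a tree and its treewidth is at least 2. Therefore the treewidth is 2.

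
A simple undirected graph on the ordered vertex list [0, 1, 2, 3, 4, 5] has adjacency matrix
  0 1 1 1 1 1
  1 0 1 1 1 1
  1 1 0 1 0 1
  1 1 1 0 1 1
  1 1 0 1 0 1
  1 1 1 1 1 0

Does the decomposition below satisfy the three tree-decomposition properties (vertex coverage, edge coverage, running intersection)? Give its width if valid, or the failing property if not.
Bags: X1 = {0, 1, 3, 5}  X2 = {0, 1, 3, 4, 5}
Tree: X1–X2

A tree decomposition must satisfy three properties: every vertex lies in some bag; for every edge, both endpoints lie together in some bag; and for every vertex, the bags containing it form a connected subtree. Here vertex 2 appears in no bag, so the decomposition is invalid.

No — vertex 2 appears in no bag.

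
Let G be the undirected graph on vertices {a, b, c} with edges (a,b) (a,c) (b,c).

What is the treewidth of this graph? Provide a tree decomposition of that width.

Treewidth 2.
One optimal decomposition is:
Bags: B1 = {a, b, c}
Tree: (single bag)

A single bag containing all 3 vertices is trivially a valid decomposition of width 2. Conversely, {a, b, c} is a clique of size 3, and the vertices of any clique must share a bag in every tree decomposition; so some bag has ≥ 3 vertices and tw(G) ≥ 2. Therefore the treewidth is 2.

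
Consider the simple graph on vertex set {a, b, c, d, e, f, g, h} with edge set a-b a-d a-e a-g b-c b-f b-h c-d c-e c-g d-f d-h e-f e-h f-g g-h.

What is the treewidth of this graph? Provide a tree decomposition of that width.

Every bag has size at most 5, so the width is 5 − 1 = 4 and tw(G) ≤ 4. For the lower bound: the 5 vertex sets {a,g}, {d,f}, {b,h}, {c}, {e} are disjoint, each induces a connected subgraph, and every pair is joined by at least one edge of G. Contracting each set to a single vertex therefore yields K_{5} as a minor, and since treewidth is minor-monotone, tw(G) ≥ tw(K_{5}) = 4. Combining the bounds, tw(G) = 4.

Treewidth 4.
One optimal decomposition is:
Bags: B1 = {a, c, f, g, h}  B2 = {a, c, d, f, h}  B3 = {a, b, c, f, h}  B4 = {a, c, e, f, h}
Tree: B1–B2, B2–B3, B3–B4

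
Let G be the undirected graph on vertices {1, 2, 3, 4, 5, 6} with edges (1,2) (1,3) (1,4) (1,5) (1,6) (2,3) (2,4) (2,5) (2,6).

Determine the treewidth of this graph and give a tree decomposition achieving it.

Treewidth 2.
Bags: B1 = {1, 2, 5}  B2 = {1, 2, 3}  B3 = {1, 2, 4}  B4 = {1, 2, 6}
Tree: B1–B2, B2–B3, B3–B4

The largest bag has 3 vertices, giving width 2; this decomposition certifies tw(G) ≤ 2. For the lower bound, the 3 vertices {1, 2, 3} are pairwise adjacent, and any tree decomposition puts a clique entirely inside one bag — forcing width ≥ 2. Therefore the treewidth is 2.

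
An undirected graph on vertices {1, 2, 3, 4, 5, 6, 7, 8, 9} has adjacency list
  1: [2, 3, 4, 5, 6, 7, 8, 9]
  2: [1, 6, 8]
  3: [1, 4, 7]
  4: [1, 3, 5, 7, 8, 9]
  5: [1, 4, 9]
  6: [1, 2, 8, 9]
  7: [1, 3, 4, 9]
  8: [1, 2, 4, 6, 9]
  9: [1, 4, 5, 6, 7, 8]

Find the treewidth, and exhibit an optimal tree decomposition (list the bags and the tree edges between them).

Each bag holds 4 vertices, so the decomposition has width 3, which upper-bounds the treewidth. For the lower bound, the 4 vertices {1, 2, 6, 8} are pairwise adjacent, and any tree decomposition puts a clique entirely inside one bag — forcing width ≥ 3. The upper and lower bounds meet at 3, so that is the treewidth.

Treewidth 3.
Bags: B1 = {1, 6, 8, 9}  B2 = {1, 4, 8, 9}  B3 = {1, 4, 5, 9}  B4 = {1, 4, 7, 9}  B5 = {1, 2, 6, 8}  B6 = {1, 3, 4, 7}
Tree: B1–B2, B2–B3, B3–B4, B1–B5, B4–B6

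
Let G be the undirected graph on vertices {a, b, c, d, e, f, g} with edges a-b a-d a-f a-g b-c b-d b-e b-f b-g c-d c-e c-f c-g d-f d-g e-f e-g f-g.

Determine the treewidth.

A width-4 tree decomposition is:
Bags: B1 = {b, c, d, f, g}  B2 = {a, b, d, f, g}  B3 = {b, c, e, f, g}
Tree: B1–B2, B1–B3
Every bag has size at most 5, so the width is 5 − 1 = 4 and tw(G) ≤ 4. On the other hand G contains the 5-clique {b, c, d, f, g}. A clique must lie in a single bag of any decomposition, so no decomposition can have width below 4. Combining the bounds, tw(G) = 4.

4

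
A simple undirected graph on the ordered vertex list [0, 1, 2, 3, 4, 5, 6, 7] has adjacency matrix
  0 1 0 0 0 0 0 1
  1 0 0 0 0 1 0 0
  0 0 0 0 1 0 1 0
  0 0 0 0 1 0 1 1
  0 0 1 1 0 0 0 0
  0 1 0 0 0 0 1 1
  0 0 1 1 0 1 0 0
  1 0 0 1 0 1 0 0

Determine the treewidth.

A width-2 tree decomposition is:
Bags: B1 = {2, 3, 4}  B2 = {2, 3, 6}  B3 = {3, 6, 7}  B4 = {5, 6, 7}  B5 = {0, 5, 7}  B6 = {0, 1, 5}
Tree: B1–B2, B2–B3, B3–B4, B4–B5, B5–B6
The largest bag has 3 vertices, giving width 2; this decomposition certifies tw(G) ≤ 2. The edges 4–2–6–3–4 form a cycle, so G is not a tree and its treewidth is at least 2. Hence tw(G) = 2 exactly.

2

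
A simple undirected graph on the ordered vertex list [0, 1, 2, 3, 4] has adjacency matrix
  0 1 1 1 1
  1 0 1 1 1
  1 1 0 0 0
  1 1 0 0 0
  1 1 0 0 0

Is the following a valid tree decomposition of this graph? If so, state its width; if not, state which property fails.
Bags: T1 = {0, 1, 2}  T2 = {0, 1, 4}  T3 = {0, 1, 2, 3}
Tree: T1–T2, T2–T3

No — bags containing vertex 2 are not connected in the tree.

A tree decomposition must satisfy three properties: every vertex lies in some bag; for every edge, both endpoints lie together in some bag; and for every vertex, the bags containing it form a connected subtree. Here bags containing vertex 2 are not connected in the tree, so the decomposition is invalid.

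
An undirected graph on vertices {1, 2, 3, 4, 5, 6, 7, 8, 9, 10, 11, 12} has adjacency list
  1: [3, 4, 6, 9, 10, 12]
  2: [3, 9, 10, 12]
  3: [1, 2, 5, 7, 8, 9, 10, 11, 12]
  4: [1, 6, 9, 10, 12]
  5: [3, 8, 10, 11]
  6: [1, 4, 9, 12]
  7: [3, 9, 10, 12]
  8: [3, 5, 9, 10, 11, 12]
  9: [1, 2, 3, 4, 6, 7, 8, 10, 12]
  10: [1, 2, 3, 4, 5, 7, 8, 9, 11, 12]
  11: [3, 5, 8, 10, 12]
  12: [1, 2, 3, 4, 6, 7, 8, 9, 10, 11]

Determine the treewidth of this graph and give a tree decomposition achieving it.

Each bag holds 5 vertices, so the decomposition has width 4, which upper-bounds the treewidth. On the other hand G contains the 5-clique {3, 8, 9, 10, 12}. A clique must lie in a single bag of any decomposition, so no decomposition can have width below 4. The upper and lower bounds meet at 4, so that is the treewidth.

Treewidth 4.
One such decomposition:
Bags: B1 = {3, 7, 9, 10, 12}  B2 = {3, 8, 9, 10, 12}  B3 = {3, 8, 10, 11, 12}  B4 = {1, 3, 9, 10, 12}  B5 = {1, 4, 9, 10, 12}  B6 = {3, 5, 8, 10, 11}  B7 = {2, 3, 9, 10, 12}  B8 = {1, 4, 6, 9, 12}
Tree: B1–B2, B2–B3, B2–B4, B4–B5, B3–B6, B1–B7, B5–B8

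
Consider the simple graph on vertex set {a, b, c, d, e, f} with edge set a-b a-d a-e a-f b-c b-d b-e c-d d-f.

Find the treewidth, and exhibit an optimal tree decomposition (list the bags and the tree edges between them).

Every bag has size at most 3, so the width is 3 − 1 = 2 and tw(G) ≤ 2. For the lower bound, the 3 vertices {b, c, d} are pairwise adjacent, and any tree decomposition puts a clique entirely inside one bag — forcing width ≥ 2. The upper and lower bounds meet at 2, so that is the treewidth.

Treewidth 2.
One optimal decomposition is:
Bags: B1 = {a, b, e}  B2 = {a, b, d}  B3 = {b, c, d}  B4 = {a, d, f}
Tree: B1–B2, B2–B3, B2–B4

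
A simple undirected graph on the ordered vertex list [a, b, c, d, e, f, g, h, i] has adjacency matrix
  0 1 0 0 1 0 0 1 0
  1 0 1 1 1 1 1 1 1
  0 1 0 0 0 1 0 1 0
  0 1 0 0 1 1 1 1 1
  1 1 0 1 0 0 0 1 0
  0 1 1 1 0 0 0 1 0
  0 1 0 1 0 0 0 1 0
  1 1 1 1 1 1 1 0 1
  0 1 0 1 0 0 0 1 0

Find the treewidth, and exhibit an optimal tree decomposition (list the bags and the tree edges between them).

The largest bag has 4 vertices, giving width 3; this decomposition certifies tw(G) ≤ 3. For the lower bound, the 4 vertices {b, d, g, h} are pairwise adjacent, and any tree decomposition puts a clique entirely inside one bag — forcing width ≥ 3. Therefore the treewidth is 3.

Treewidth 3.
Bags: B1 = {b, d, e, h}  B2 = {b, d, h, i}  B3 = {b, d, f, h}  B4 = {b, c, f, h}  B5 = {b, d, g, h}  B6 = {a, b, e, h}
Tree: B1–B2, B1–B3, B3–B4, B1–B5, B1–B6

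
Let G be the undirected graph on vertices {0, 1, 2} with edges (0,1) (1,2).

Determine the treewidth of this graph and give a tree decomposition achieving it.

Treewidth 1.
One such decomposition:
Bags: B1 = {0, 1}  B2 = {1, 2}
Tree: B1–B2

The largest bag has 2 vertices, giving width 1; this decomposition certifies tw(G) ≤ 1. Any graph with an edge has treewidth ≥ 1, and G has the edge 1–0. Hence tw(G) = 1 exactly.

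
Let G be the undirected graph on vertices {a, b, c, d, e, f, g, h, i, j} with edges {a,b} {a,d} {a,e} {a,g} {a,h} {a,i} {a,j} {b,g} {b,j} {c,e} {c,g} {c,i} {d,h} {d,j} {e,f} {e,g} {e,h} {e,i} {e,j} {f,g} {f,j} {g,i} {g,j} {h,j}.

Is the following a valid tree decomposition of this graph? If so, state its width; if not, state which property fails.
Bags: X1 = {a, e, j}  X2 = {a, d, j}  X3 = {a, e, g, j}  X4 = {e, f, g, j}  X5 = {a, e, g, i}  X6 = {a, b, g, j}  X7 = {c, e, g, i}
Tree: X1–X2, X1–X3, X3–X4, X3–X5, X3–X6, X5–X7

No — vertex h appears in no bag.

A tree decomposition must satisfy three properties: every vertex lies in some bag; for every edge, both endpoints lie together in some bag; and for every vertex, the bags containing it form a connected subtree. Here vertex h appears in no bag, so the decomposition is invalid.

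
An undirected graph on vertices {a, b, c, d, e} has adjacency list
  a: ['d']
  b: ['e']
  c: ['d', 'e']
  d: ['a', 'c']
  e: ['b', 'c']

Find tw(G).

1

A width-1 tree decomposition is:
Bags: B1 = {a, d}  B2 = {c, d}  B3 = {c, e}  B4 = {b, e}
Tree: B1–B2, B2–B3, B3–B4
Every bag has size at most 2, so the width is 2 − 1 = 1 and tw(G) ≤ 1. Any graph with an edge has treewidth ≥ 1, and G has the edge a–d. Therefore the treewidth is 1.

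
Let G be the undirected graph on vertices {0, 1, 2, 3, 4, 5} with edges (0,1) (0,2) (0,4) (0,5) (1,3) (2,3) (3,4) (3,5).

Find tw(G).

2

A width-2 tree decomposition is:
Bags: B1 = {0, 3, 5}  B2 = {0, 2, 3}  B3 = {0, 1, 3}  B4 = {0, 3, 4}
Tree: B1–B2, B2–B3, B3–B4
Every bag has size at most 3, so the width is 3 − 1 = 2 and tw(G) ≤ 2. For the lower bound, G contains the cycle 3–5–0–2–3, so G is not a forest; only forests have treewidth ≤ 1, hence tw(G) ≥ 2. Hence tw(G) = 2 exactly.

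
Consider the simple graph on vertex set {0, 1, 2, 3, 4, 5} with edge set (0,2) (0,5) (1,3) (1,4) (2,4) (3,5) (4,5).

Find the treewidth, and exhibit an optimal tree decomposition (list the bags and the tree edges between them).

The largest bag has 3 vertices, giving width 2; this decomposition certifies tw(G) ≤ 2. Since 1–3–5–4–1 is a cycle in G, G is not acyclic. Forests are exactly the graphs of treewidth ≤ 1, so tw(G) ≥ 2. Combining the bounds, tw(G) = 2.

Treewidth 2.
One such decomposition:
Bags: B1 = {1, 3, 4}  B2 = {3, 4, 5}  B3 = {2, 4, 5}  B4 = {0, 2, 5}
Tree: B1–B2, B2–B3, B3–B4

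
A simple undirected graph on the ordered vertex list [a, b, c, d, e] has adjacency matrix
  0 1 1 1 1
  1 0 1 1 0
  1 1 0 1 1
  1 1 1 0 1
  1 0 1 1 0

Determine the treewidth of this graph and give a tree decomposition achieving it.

Every bag has size at most 4, so the width is 4 − 1 = 3 and tw(G) ≤ 3. For the lower bound, the 4 vertices {a, c, d, e} are pairwise adjacent, and any tree decomposition puts a clique entirely inside one bag — forcing width ≥ 3. Therefore the treewidth is 3.

Treewidth 3.
One such decomposition:
Bags: B1 = {a, c, d, e}  B2 = {a, b, c, d}
Tree: B1–B2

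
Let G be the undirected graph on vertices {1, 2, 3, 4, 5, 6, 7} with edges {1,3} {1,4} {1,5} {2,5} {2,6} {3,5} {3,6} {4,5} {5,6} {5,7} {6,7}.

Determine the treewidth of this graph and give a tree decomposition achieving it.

Treewidth 2.
One such decomposition:
Bags: B1 = {3, 5, 6}  B2 = {1, 3, 5}  B3 = {2, 5, 6}  B4 = {5, 6, 7}  B5 = {1, 4, 5}
Tree: B1–B2, B1–B3, B3–B4, B2–B5

Every bag has size at most 3, so the width is 3 − 1 = 2 and tw(G) ≤ 2. On the other hand G contains the 3-clique {1, 3, 5}. A clique must lie in a single bag of any decomposition, so no decomposition can have width below 2. The upper and lower bounds meet at 2, so that is the treewidth.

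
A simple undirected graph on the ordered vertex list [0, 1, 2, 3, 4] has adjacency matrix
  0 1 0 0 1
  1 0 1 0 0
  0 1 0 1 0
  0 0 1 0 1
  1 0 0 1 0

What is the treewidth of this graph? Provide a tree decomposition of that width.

Treewidth 2.
One such decomposition:
Bags: B1 = {0, 1, 2}  B2 = {0, 2, 3}  B3 = {0, 3, 4}
Tree: B1–B2, B2–B3

The largest bag has 3 vertices, giving width 2; this decomposition certifies tw(G) ≤ 2. The edges 0–1–2–3–4–0 form a cycle, so G is not a tree and its treewidth is at least 2. The upper and lower bounds meet at 2, so that is the treewidth.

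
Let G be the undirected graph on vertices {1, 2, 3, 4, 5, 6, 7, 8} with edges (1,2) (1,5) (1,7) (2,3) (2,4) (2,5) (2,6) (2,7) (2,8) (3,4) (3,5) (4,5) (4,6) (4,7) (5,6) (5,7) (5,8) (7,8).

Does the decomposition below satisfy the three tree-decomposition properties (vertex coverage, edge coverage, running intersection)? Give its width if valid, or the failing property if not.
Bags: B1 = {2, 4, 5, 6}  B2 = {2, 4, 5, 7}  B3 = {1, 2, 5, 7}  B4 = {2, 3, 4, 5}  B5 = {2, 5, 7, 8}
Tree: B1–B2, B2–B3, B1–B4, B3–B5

Yes; width 3.

Every vertex of G appears in some bag (union = {1, 2, 3, 4, 5, 6, 7, 8}); every edge is covered by a bag; and for each vertex v the set of bags containing v is connected in the bag tree. The decomposition is therefore valid. The largest bag has 4 vertices, so the width is 3.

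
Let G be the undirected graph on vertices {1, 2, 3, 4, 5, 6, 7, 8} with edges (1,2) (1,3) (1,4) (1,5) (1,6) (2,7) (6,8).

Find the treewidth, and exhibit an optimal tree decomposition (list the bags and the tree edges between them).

Every bag has size at most 2, so the width is 2 − 1 = 1 and tw(G) ≤ 1. G has an edge, so its treewidth is at least 1. Combining the bounds, tw(G) = 1.

Treewidth 1.
Bags: B1 = {6, 8}  B2 = {1, 6}  B3 = {1, 5}  B4 = {1, 2}  B5 = {1, 3}  B6 = {1, 4}  B7 = {2, 7}
Tree: B1–B2, B2–B3, B2–B4, B2–B5, B5–B6, B4–B7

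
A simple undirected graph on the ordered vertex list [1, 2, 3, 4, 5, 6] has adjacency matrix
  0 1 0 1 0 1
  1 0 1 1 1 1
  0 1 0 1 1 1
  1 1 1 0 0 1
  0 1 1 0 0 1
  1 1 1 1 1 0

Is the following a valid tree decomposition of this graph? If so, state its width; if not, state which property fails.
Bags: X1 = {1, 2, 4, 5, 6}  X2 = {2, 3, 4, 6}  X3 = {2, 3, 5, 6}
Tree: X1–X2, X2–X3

A tree decomposition must satisfy three properties: every vertex lies in some bag; for every edge, both endpoints lie together in some bag; and for every vertex, the bags containing it form a connected subtree. Here bags containing vertex 5 are not connected in the tree, so the decomposition is invalid.

No — bags containing vertex 5 are not connected in the tree.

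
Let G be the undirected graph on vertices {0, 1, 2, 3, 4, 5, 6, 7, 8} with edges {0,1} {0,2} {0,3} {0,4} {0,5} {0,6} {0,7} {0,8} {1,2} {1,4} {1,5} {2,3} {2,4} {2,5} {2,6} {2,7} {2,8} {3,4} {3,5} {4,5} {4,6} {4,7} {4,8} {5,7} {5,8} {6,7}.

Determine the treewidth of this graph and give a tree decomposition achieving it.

Treewidth 4.
Bags: B1 = {0, 2, 4, 6, 7}  B2 = {0, 2, 4, 5, 7}  B3 = {0, 1, 2, 4, 5}  B4 = {0, 2, 3, 4, 5}  B5 = {0, 2, 4, 5, 8}
Tree: B1–B2, B2–B3, B2–B4, B4–B5

The largest bag has 5 vertices, giving width 4; this decomposition certifies tw(G) ≤ 4. On the other hand G contains the 5-clique {0, 2, 4, 5, 8}. A clique must lie in a single bag of any decomposition, so no decomposition can have width below 4. The upper and lower bounds meet at 4, so that is the treewidth.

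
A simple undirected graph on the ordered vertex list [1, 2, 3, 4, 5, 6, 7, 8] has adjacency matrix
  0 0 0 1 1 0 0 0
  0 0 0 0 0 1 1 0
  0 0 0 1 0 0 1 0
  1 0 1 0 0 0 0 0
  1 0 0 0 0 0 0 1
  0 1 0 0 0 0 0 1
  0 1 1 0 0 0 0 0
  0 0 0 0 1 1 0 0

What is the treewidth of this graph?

2

A width-2 tree decomposition is:
Bags: B1 = {2, 6, 8}  B2 = {2, 7, 8}  B3 = {3, 7, 8}  B4 = {3, 4, 8}  B5 = {1, 4, 8}  B6 = {1, 5, 8}
Tree: B1–B2, B2–B3, B3–B4, B4–B5, B5–B6
Each bag holds 3 vertices, so the decomposition has width 2, which upper-bounds the treewidth. The edges 8–6–2–7–3–4–1–5–8 form a cycle, so G is not a tree and its treewidth is at least 2. Hence tw(G) = 2 exactly.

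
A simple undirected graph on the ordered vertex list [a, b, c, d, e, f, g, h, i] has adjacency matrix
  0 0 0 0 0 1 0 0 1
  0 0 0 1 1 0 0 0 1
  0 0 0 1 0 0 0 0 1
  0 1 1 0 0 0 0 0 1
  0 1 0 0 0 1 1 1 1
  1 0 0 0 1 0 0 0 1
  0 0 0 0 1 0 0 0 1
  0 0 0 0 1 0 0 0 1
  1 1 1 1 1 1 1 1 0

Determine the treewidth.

2

A width-2 tree decomposition is:
Bags: B1 = {e, h, i}  B2 = {b, e, i}  B3 = {b, d, i}  B4 = {e, f, i}  B5 = {a, f, i}  B6 = {c, d, i}  B7 = {e, g, i}
Tree: B1–B2, B2–B3, B1–B4, B4–B5, B3–B6, B1–B7
Every bag has size at most 3, so the width is 3 − 1 = 2 and tw(G) ≤ 2. On the other hand G contains the 3-clique {c, d, i}. A clique must lie in a single bag of any decomposition, so no decomposition can have width below 2. The upper and lower bounds meet at 2, so that is the treewidth.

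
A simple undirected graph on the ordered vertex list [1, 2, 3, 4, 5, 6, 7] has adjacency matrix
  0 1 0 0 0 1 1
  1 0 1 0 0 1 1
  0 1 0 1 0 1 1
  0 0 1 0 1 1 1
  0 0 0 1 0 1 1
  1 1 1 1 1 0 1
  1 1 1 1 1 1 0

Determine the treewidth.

A width-3 tree decomposition is:
Bags: B1 = {1, 2, 6, 7}  B2 = {2, 3, 6, 7}  B3 = {3, 4, 6, 7}  B4 = {4, 5, 6, 7}
Tree: B1–B2, B2–B3, B3–B4
The largest bag has 4 vertices, giving width 3; this decomposition certifies tw(G) ≤ 3. On the other hand G contains the 4-clique {1, 2, 6, 7}. A clique must lie in a single bag of any decomposition, so no decomposition can have width below 3. The upper and lower bounds meet at 3, so that is the treewidth.

3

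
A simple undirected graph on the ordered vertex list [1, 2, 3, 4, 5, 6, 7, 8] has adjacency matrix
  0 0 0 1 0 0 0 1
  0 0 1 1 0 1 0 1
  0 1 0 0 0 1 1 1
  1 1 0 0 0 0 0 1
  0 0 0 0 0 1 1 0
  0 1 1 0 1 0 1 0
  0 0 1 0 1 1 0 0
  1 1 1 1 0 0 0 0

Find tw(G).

A width-2 tree decomposition is:
Bags: B1 = {2, 3, 6}  B2 = {2, 3, 8}  B3 = {3, 6, 7}  B4 = {2, 4, 8}  B5 = {5, 6, 7}  B6 = {1, 4, 8}
Tree: B1–B2, B1–B3, B2–B4, B3–B5, B4–B6
Every bag has size at most 3, so the width is 3 − 1 = 2 and tw(G) ≤ 2. Conversely, {1, 4, 8} is a clique of size 3, and the vertices of any clique must share a bag in every tree decomposition; so some bag has ≥ 3 vertices and tw(G) ≥ 2. The upper and lower bounds meet at 2, so that is the treewidth.

2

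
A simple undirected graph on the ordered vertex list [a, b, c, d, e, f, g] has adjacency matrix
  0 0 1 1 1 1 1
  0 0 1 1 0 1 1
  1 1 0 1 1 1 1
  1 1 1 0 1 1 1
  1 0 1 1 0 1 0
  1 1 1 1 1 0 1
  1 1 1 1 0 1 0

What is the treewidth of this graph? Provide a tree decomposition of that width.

Each bag holds 5 vertices, so the decomposition has width 4, which upper-bounds the treewidth. Conversely, {a, c, d, f, g} is a clique of size 5, and the vertices of any clique must share a bag in every tree decomposition; so some bag has ≥ 5 vertices and tw(G) ≥ 4. Combining the bounds, tw(G) = 4.

Treewidth 4.
One optimal decomposition is:
Bags: B1 = {a, c, d, f, g}  B2 = {b, c, d, f, g}  B3 = {a, c, d, e, f}
Tree: B1–B2, B1–B3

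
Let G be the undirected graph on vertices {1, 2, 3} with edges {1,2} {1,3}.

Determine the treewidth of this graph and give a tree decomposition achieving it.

Treewidth 1.
Bags: B1 = {1, 3}  B2 = {1, 2}
Tree: B1–B2

Every bag has size at most 2, so the width is 2 − 1 = 1 and tw(G) ≤ 1. Since G has at least one edge (e.g. 3–1), it is not an edgeless graph, so tw(G) ≥ 1. The upper and lower bounds meet at 1, so that is the treewidth.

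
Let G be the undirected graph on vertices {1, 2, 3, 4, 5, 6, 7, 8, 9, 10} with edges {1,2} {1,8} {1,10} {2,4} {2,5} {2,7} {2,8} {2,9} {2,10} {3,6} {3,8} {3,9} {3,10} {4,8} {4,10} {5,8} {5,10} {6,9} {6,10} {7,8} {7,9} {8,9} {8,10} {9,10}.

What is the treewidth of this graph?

A width-3 tree decomposition is:
Bags: B1 = {2, 8, 9, 10}  B2 = {1, 2, 8, 10}  B3 = {2, 4, 8, 10}  B4 = {2, 5, 8, 10}  B5 = {3, 8, 9, 10}  B6 = {2, 7, 8, 9}  B7 = {3, 6, 9, 10}
Tree: B1–B2, B1–B3, B1–B4, B1–B5, B1–B6, B5–B7
Every bag has size at most 4, so the width is 4 − 1 = 3 and tw(G) ≤ 3. For the lower bound, the 4 vertices {1, 2, 8, 10} are pairwise adjacent, and any tree decomposition puts a clique entirely inside one bag — forcing width ≥ 3. Hence tw(G) = 3 exactly.

3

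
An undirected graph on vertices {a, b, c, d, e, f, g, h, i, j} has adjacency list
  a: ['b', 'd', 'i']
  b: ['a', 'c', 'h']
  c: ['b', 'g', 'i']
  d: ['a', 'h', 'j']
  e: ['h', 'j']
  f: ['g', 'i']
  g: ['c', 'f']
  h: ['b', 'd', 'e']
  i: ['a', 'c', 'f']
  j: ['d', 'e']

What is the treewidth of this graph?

A width-2 tree decomposition is:
Bags: B1 = {f, g, i}  B2 = {c, g, i}  B3 = {a, c, i}  B4 = {a, b, c}  B5 = {a, b, d}  B6 = {b, d, h}  B7 = {d, h, j}  B8 = {e, h, j}
Tree: B1–B2, B2–B3, B3–B4, B4–B5, B5–B6, B6–B7, B7–B8
The largest bag has 3 vertices, giving width 2; this decomposition certifies tw(G) ≤ 2. Since f–g–c–i–f is a cycle in G, G is not acyclic. Forests are exactly the graphs of treewidth ≤ 1, so tw(G) ≥ 2. The upper and lower bounds meet at 2, so that is the treewidth.

2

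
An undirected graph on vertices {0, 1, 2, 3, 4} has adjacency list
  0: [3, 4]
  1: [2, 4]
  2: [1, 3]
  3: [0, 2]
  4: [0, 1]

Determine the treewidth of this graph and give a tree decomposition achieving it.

Treewidth 2.
Bags: B1 = {0, 3, 4}  B2 = {1, 3, 4}  B3 = {1, 2, 3}
Tree: B1–B2, B2–B3

Each bag holds 3 vertices, so the decomposition has width 2, which upper-bounds the treewidth. The edges 3–0–4–1–2–3 form a cycle, so G is not a tree and its treewidth is at least 2. The upper and lower bounds meet at 2, so that is the treewidth.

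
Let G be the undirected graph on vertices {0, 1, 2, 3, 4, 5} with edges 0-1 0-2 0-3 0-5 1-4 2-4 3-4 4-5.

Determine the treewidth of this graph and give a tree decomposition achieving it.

Each bag holds 3 vertices, so the decomposition has width 2, which upper-bounds the treewidth. Since 4–3–0–1–4 is a cycle in G, G is not acyclic. Forests are exactly the graphs of treewidth ≤ 1, so tw(G) ≥ 2. Hence tw(G) = 2 exactly.

Treewidth 2.
One optimal decomposition is:
Bags: B1 = {0, 3, 4}  B2 = {0, 1, 4}  B3 = {0, 2, 4}  B4 = {0, 4, 5}
Tree: B1–B2, B2–B3, B3–B4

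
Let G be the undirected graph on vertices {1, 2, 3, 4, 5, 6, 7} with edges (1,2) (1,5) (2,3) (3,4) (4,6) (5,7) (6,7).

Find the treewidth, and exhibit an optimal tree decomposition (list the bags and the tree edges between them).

Treewidth 2.
Bags: B1 = {1, 5, 7}  B2 = {1, 2, 7}  B3 = {2, 3, 7}  B4 = {3, 4, 7}  B5 = {4, 6, 7}
Tree: B1–B2, B2–B3, B3–B4, B4–B5

The largest bag has 3 vertices, giving width 2; this decomposition certifies tw(G) ≤ 2. The edges 7–5–1–2–3–4–6–7 form a cycle, so G is not a tree and its treewidth is at least 2. Hence tw(G) = 2 exactly.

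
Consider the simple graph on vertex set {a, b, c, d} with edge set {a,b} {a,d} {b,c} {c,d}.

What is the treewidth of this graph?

A width-2 tree decomposition is:
Bags: B1 = {a, c, d}  B2 = {a, b, c}
Tree: B1–B2
Every bag has size at most 3, so the width is 3 − 1 = 2 and tw(G) ≤ 2. The edges a–d–c–b–a form a cycle, so G is not a tree and its treewidth is at least 2. Combining the bounds, tw(G) = 2.

2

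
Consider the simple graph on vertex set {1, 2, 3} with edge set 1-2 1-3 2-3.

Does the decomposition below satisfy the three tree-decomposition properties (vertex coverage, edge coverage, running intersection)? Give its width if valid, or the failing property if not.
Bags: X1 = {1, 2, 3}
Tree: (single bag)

Vertex coverage: the bags together contain {1, 2, 3}, the full vertex set. Edge coverage: each edge of G has both endpoints in at least one bag. Running intersection: for every vertex, the bags containing it form a connected subtree. All three properties hold, so this is a valid tree decomposition of width max|bag| − 1 = 2, and hence tw(G) ≤ 2.

Yes; width 2.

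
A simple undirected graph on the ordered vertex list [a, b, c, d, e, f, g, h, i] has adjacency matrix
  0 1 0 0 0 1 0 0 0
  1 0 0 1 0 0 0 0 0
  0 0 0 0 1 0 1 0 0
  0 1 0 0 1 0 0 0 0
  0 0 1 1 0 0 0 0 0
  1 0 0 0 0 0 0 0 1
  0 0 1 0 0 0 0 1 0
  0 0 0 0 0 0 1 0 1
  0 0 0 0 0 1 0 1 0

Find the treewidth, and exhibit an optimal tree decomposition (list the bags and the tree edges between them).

Treewidth 2.
One such decomposition:
Bags: B1 = {a, f, i}  B2 = {a, b, i}  B3 = {b, d, i}  B4 = {d, e, i}  B5 = {c, e, i}  B6 = {c, g, i}  B7 = {g, h, i}
Tree: B1–B2, B2–B3, B3–B4, B4–B5, B5–B6, B6–B7

The largest bag has 3 vertices, giving width 2; this decomposition certifies tw(G) ≤ 2. For the lower bound, G contains the cycle i–f–a–b–d–e–c–g–h–i, so G is not a forest; only forests have treewidth ≤ 1, hence tw(G) ≥ 2. Therefore the treewidth is 2.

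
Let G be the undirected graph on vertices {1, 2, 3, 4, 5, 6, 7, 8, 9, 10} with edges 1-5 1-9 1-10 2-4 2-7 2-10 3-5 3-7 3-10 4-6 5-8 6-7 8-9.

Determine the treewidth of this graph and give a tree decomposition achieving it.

Treewidth 2.
One optimal decomposition is:
Bags: B1 = {4, 6, 7}  B2 = {2, 4, 7}  B3 = {2, 3, 7}  B4 = {2, 3, 10}  B5 = {3, 5, 10}  B6 = {1, 5, 10}  B7 = {1, 5, 8}  B8 = {1, 8, 9}
Tree: B1–B2, B2–B3, B3–B4, B4–B5, B5–B6, B6–B7, B7–B8

Every bag has size at most 3, so the width is 3 − 1 = 2 and tw(G) ≤ 2. For the lower bound, G contains the cycle 6–4–2–7–6, so G is not a forest; only forests have treewidth ≤ 1, hence tw(G) ≥ 2. Hence tw(G) = 2 exactly.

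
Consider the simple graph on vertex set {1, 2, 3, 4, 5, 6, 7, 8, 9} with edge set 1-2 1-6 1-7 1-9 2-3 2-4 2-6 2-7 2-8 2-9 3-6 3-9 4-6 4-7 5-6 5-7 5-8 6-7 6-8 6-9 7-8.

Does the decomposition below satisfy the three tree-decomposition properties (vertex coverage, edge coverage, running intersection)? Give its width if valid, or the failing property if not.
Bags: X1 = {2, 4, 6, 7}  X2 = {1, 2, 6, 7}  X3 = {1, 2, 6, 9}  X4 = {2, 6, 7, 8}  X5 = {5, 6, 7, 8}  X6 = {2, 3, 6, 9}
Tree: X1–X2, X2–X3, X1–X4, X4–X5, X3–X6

Yes; width 3.

Checking the three conditions: (i) the bags cover all of {1, 2, 3, 4, 5, 6, 7, 8, 9}; (ii) for each edge, some bag contains both endpoints; (iii) the bags containing any fixed vertex form a subtree. All hold, so the decomposition is valid with width 4 − 1 = 3.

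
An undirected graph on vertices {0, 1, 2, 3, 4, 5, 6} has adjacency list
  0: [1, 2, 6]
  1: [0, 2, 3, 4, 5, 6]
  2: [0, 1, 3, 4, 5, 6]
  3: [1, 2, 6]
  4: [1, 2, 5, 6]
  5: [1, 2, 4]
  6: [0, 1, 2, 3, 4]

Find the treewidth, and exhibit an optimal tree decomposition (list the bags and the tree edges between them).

Treewidth 3.
One such decomposition:
Bags: B1 = {1, 2, 4, 5}  B2 = {1, 2, 4, 6}  B3 = {1, 2, 3, 6}  B4 = {0, 1, 2, 6}
Tree: B1–B2, B2–B3, B2–B4

The largest bag has 4 vertices, giving width 3; this decomposition certifies tw(G) ≤ 3. On the other hand G contains the 4-clique {1, 2, 4, 5}. A clique must lie in a single bag of any decomposition, so no decomposition can have width below 3. Therefore the treewidth is 3.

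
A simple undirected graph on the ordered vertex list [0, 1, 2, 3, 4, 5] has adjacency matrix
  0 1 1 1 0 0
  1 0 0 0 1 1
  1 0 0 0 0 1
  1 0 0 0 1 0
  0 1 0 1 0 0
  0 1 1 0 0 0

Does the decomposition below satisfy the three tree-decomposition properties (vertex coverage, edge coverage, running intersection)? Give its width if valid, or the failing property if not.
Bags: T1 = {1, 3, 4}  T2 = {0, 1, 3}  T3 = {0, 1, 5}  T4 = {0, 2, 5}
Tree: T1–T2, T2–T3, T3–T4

Yes; width 2.

Checking the three conditions: (i) the bags cover all of {0, 1, 2, 3, 4, 5}; (ii) for each edge, some bag contains both endpoints; (iii) the bags containing any fixed vertex form a subtree. All hold, so the decomposition is valid with width 3 − 1 = 2.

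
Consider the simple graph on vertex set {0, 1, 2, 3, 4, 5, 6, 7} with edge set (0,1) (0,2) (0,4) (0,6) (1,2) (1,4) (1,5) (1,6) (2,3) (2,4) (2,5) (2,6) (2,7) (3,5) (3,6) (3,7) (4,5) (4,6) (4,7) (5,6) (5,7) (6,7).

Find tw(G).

4

A width-4 tree decomposition is:
Bags: B1 = {1, 2, 4, 5, 6}  B2 = {2, 4, 5, 6, 7}  B3 = {0, 1, 2, 4, 6}  B4 = {2, 3, 5, 6, 7}
Tree: B1–B2, B1–B3, B2–B4
Each bag holds 5 vertices, so the decomposition has width 4, which upper-bounds the treewidth. On the other hand G contains the 5-clique {2, 3, 5, 6, 7}. A clique must lie in a single bag of any decomposition, so no decomposition can have width below 4. Therefore the treewidth is 4.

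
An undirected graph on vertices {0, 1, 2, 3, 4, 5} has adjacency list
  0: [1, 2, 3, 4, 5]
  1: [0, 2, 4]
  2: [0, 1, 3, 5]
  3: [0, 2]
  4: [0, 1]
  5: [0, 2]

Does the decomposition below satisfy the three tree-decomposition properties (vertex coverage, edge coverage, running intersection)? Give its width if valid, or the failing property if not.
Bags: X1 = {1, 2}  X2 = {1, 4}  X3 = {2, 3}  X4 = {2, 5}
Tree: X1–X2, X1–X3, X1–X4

No — vertex 0 appears in no bag.

A tree decomposition must satisfy three properties: every vertex lies in some bag; for every edge, both endpoints lie together in some bag; and for every vertex, the bags containing it form a connected subtree. Here vertex 0 appears in no bag, so the decomposition is invalid.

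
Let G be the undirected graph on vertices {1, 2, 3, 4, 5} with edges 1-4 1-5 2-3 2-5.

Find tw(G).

A width-1 tree decomposition is:
Bags: B1 = {2, 3}  B2 = {2, 5}  B3 = {1, 5}  B4 = {1, 4}
Tree: B1–B2, B2–B3, B3–B4
Each bag holds 2 vertices, so the decomposition has width 1, which upper-bounds the treewidth. Any graph with an edge has treewidth ≥ 1, and G has the edge 3–2. Hence tw(G) = 1 exactly.

1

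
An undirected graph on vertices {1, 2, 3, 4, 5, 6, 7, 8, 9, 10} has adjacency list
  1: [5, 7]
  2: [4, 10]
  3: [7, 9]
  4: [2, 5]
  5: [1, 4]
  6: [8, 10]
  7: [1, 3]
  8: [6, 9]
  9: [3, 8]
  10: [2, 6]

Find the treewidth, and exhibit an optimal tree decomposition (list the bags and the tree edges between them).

Each bag holds 3 vertices, so the decomposition has width 2, which upper-bounds the treewidth. For the lower bound, G contains the cycle 10–6–8–9–3–7–1–5–4–2–10, so G is not a forest; only forests have treewidth ≤ 1, hence tw(G) ≥ 2. Hence tw(G) = 2 exactly.

Treewidth 2.
Bags: B1 = {6, 8, 10}  B2 = {8, 9, 10}  B3 = {3, 9, 10}  B4 = {3, 7, 10}  B5 = {1, 7, 10}  B6 = {1, 5, 10}  B7 = {4, 5, 10}  B8 = {2, 4, 10}
Tree: B1–B2, B2–B3, B3–B4, B4–B5, B5–B6, B6–B7, B7–B8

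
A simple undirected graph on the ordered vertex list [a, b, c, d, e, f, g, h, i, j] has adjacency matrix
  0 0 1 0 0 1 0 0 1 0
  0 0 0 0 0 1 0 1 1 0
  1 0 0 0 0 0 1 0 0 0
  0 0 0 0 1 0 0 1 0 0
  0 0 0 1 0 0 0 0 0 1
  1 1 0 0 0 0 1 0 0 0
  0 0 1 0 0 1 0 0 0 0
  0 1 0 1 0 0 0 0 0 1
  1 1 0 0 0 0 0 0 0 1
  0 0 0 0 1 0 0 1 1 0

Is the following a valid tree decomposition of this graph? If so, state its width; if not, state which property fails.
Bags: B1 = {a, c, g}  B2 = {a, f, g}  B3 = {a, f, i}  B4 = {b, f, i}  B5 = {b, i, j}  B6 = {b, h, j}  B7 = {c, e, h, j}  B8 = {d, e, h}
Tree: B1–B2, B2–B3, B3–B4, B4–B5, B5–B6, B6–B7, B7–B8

No — bags containing vertex c are not connected in the tree.

A tree decomposition must satisfy three properties: every vertex lies in some bag; for every edge, both endpoints lie together in some bag; and for every vertex, the bags containing it form a connected subtree. Here bags containing vertex c are not connected in the tree, so the decomposition is invalid.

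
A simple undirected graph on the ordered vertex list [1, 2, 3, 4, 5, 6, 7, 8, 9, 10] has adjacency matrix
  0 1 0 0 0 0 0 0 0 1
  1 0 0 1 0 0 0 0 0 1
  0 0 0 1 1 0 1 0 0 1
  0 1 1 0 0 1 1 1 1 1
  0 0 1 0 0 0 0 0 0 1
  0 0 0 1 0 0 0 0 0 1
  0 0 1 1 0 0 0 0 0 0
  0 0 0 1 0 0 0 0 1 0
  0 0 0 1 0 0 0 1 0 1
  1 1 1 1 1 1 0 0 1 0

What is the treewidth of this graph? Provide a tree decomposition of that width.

Treewidth 2.
One optimal decomposition is:
Bags: B1 = {3, 4, 10}  B2 = {2, 4, 10}  B3 = {3, 5, 10}  B4 = {4, 6, 10}  B5 = {1, 2, 10}  B6 = {4, 9, 10}  B7 = {4, 8, 9}  B8 = {3, 4, 7}
Tree: B1–B2, B1–B3, B1–B4, B2–B5, B2–B6, B6–B7, B1–B8

The largest bag has 3 vertices, giving width 2; this decomposition certifies tw(G) ≤ 2. On the other hand G contains the 3-clique {1, 2, 10}. A clique must lie in a single bag of any decomposition, so no decomposition can have width below 2. The upper and lower bounds meet at 2, so that is the treewidth.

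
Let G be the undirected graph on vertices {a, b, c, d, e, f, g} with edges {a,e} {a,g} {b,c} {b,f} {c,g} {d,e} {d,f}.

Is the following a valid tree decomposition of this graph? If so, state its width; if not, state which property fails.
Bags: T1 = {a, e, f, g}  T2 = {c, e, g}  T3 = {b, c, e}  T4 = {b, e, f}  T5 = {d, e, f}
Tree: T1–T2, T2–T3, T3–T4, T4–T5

No — bags containing vertex f are not connected in the tree.

A tree decomposition must satisfy three properties: every vertex lies in some bag; for every edge, both endpoints lie together in some bag; and for every vertex, the bags containing it form a connected subtree. Here bags containing vertex f are not connected in the tree, so the decomposition is invalid.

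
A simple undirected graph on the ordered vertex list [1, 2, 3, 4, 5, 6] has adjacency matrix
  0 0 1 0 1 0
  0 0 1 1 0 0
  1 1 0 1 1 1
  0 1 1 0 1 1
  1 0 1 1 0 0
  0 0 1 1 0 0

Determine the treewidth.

A width-2 tree decomposition is:
Bags: B1 = {2, 3, 4}  B2 = {3, 4, 5}  B3 = {1, 3, 5}  B4 = {3, 4, 6}
Tree: B1–B2, B2–B3, B1–B4
Every bag has size at most 3, so the width is 3 − 1 = 2 and tw(G) ≤ 2. On the other hand G contains the 3-clique {1, 3, 5}. A clique must lie in a single bag of any decomposition, so no decomposition can have width below 2. Therefore the treewidth is 2.

2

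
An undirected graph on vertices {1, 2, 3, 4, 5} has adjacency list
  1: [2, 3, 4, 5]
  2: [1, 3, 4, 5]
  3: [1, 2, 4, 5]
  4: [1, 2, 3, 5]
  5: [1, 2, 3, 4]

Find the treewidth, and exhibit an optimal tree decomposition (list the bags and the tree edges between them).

Treewidth 4.
One optimal decomposition is:
Bags: B1 = {1, 2, 3, 4, 5}
Tree: (single bag)

With just one bag of size 5, the width is 5 − 1 = 4, so tw(G) ≤ 4. For the lower bound, the 5 vertices {1, 2, 3, 4, 5} are pairwise adjacent, and any tree decomposition puts a clique entirely inside one bag — forcing width ≥ 4. Combining the bounds, tw(G) = 4.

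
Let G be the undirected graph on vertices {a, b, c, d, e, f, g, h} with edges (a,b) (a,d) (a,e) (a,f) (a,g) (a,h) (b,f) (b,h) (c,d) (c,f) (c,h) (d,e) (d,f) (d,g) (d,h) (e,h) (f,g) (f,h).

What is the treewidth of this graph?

A width-3 tree decomposition is:
Bags: B1 = {a, d, f, h}  B2 = {c, d, f, h}  B3 = {a, d, f, g}  B4 = {a, d, e, h}  B5 = {a, b, f, h}
Tree: B1–B2, B1–B3, B1–B4, B1–B5
The largest bag has 4 vertices, giving width 3; this decomposition certifies tw(G) ≤ 3. For the lower bound, the 4 vertices {a, d, e, h} are pairwise adjacent, and any tree decomposition puts a clique entirely inside one bag — forcing width ≥ 3. The upper and lower bounds meet at 3, so that is the treewidth.

3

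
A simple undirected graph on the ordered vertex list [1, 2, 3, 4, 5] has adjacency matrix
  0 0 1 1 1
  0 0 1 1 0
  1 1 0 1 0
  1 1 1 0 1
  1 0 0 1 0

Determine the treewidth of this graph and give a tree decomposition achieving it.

Treewidth 2.
One optimal decomposition is:
Bags: B1 = {1, 3, 4}  B2 = {1, 4, 5}  B3 = {2, 3, 4}
Tree: B1–B2, B1–B3

Each bag holds 3 vertices, so the decomposition has width 2, which upper-bounds the treewidth. For the lower bound, the 3 vertices {1, 3, 4} are pairwise adjacent, and any tree decomposition puts a clique entirely inside one bag — forcing width ≥ 2. Combining the bounds, tw(G) = 2.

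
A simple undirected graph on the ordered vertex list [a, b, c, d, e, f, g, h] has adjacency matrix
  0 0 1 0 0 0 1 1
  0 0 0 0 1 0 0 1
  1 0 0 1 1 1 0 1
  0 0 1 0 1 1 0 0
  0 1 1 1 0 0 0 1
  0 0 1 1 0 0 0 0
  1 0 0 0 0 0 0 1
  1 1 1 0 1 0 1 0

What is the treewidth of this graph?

2

A width-2 tree decomposition is:
Bags: B1 = {c, d, e}  B2 = {c, e, h}  B3 = {a, c, h}  B4 = {a, g, h}  B5 = {c, d, f}  B6 = {b, e, h}
Tree: B1–B2, B2–B3, B3–B4, B1–B5, B2–B6
Each bag holds 3 vertices, so the decomposition has width 2, which upper-bounds the treewidth. On the other hand G contains the 3-clique {c, d, e}. A clique must lie in a single bag of any decomposition, so no decomposition can have width below 2. Therefore the treewidth is 2.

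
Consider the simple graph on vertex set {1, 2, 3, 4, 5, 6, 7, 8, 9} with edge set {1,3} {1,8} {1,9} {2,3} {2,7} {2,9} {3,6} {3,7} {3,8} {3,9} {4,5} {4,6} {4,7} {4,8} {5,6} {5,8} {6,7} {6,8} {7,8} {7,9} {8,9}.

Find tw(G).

A width-3 tree decomposition is:
Bags: B1 = {4, 5, 6, 8}  B2 = {4, 6, 7, 8}  B3 = {3, 6, 7, 8}  B4 = {3, 7, 8, 9}  B5 = {2, 3, 7, 9}  B6 = {1, 3, 8, 9}
Tree: B1–B2, B2–B3, B3–B4, B4–B5, B4–B6
The largest bag has 4 vertices, giving width 3; this decomposition certifies tw(G) ≤ 3. Conversely, {1, 3, 8, 9} is a clique of size 4, and the vertices of any clique must share a bag in every tree decomposition; so some bag has ≥ 4 vertices and tw(G) ≥ 3. Hence tw(G) = 3 exactly.

3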